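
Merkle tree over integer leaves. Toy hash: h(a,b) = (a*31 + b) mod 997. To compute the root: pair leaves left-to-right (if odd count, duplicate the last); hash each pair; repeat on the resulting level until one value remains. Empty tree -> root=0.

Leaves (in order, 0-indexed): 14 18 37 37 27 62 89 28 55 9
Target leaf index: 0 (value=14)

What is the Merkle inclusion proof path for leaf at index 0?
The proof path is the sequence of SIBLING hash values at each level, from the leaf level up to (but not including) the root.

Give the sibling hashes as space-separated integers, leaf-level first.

L0 (leaves): [14, 18, 37, 37, 27, 62, 89, 28, 55, 9], target index=0
L1: h(14,18)=(14*31+18)%997=452 [pair 0] h(37,37)=(37*31+37)%997=187 [pair 1] h(27,62)=(27*31+62)%997=899 [pair 2] h(89,28)=(89*31+28)%997=793 [pair 3] h(55,9)=(55*31+9)%997=717 [pair 4] -> [452, 187, 899, 793, 717]
  Sibling for proof at L0: 18
L2: h(452,187)=(452*31+187)%997=241 [pair 0] h(899,793)=(899*31+793)%997=746 [pair 1] h(717,717)=(717*31+717)%997=13 [pair 2] -> [241, 746, 13]
  Sibling for proof at L1: 187
L3: h(241,746)=(241*31+746)%997=241 [pair 0] h(13,13)=(13*31+13)%997=416 [pair 1] -> [241, 416]
  Sibling for proof at L2: 746
L4: h(241,416)=(241*31+416)%997=908 [pair 0] -> [908]
  Sibling for proof at L3: 416
Root: 908
Proof path (sibling hashes from leaf to root): [18, 187, 746, 416]

Answer: 18 187 746 416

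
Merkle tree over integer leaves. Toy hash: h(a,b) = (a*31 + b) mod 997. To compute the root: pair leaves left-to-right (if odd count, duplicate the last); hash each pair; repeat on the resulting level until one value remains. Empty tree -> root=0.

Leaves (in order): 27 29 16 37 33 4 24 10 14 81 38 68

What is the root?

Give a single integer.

L0: [27, 29, 16, 37, 33, 4, 24, 10, 14, 81, 38, 68]
L1: h(27,29)=(27*31+29)%997=866 h(16,37)=(16*31+37)%997=533 h(33,4)=(33*31+4)%997=30 h(24,10)=(24*31+10)%997=754 h(14,81)=(14*31+81)%997=515 h(38,68)=(38*31+68)%997=249 -> [866, 533, 30, 754, 515, 249]
L2: h(866,533)=(866*31+533)%997=460 h(30,754)=(30*31+754)%997=687 h(515,249)=(515*31+249)%997=262 -> [460, 687, 262]
L3: h(460,687)=(460*31+687)%997=989 h(262,262)=(262*31+262)%997=408 -> [989, 408]
L4: h(989,408)=(989*31+408)%997=160 -> [160]

Answer: 160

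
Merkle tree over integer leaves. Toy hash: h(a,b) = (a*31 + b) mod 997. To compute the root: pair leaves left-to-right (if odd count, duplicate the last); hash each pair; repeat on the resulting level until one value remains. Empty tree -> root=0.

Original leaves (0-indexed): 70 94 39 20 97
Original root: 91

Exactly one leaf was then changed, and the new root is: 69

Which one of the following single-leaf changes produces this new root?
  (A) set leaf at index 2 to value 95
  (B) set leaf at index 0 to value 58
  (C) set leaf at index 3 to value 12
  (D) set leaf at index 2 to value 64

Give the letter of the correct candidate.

Answer: A

Derivation:
Original leaves: [70, 94, 39, 20, 97]
Target new root: 69
Try each candidate change and compute the resulting root:
Candidate A: set leaf[2] = 95 -> leaves = [70, 94, 95, 20, 97]
  L0: [70, 94, 95, 20, 97]
  L1: h(70,94)=(70*31+94)%997=270 h(95,20)=(95*31+20)%997=971 h(97,97)=(97*31+97)%997=113 -> [270, 971, 113]
  L2: h(270,971)=(270*31+971)%997=368 h(113,113)=(113*31+113)%997=625 -> [368, 625]
  L3: h(368,625)=(368*31+625)%997=69 -> [69]
  root = 69 == target 69  ** MATCH **
Candidate B: set leaf[0] = 58 -> leaves = [58, 94, 39, 20, 97]
  L0: [58, 94, 39, 20, 97]
  L1: h(58,94)=(58*31+94)%997=895 h(39,20)=(39*31+20)%997=232 h(97,97)=(97*31+97)%997=113 -> [895, 232, 113]
  L2: h(895,232)=(895*31+232)%997=61 h(113,113)=(113*31+113)%997=625 -> [61, 625]
  L3: h(61,625)=(61*31+625)%997=522 -> [522]
  root = 522 != target 69
Candidate C: set leaf[3] = 12 -> leaves = [70, 94, 39, 12, 97]
  L0: [70, 94, 39, 12, 97]
  L1: h(70,94)=(70*31+94)%997=270 h(39,12)=(39*31+12)%997=224 h(97,97)=(97*31+97)%997=113 -> [270, 224, 113]
  L2: h(270,224)=(270*31+224)%997=618 h(113,113)=(113*31+113)%997=625 -> [618, 625]
  L3: h(618,625)=(618*31+625)%997=840 -> [840]
  root = 840 != target 69
Candidate D: set leaf[2] = 64 -> leaves = [70, 94, 64, 20, 97]
  L0: [70, 94, 64, 20, 97]
  L1: h(70,94)=(70*31+94)%997=270 h(64,20)=(64*31+20)%997=10 h(97,97)=(97*31+97)%997=113 -> [270, 10, 113]
  L2: h(270,10)=(270*31+10)%997=404 h(113,113)=(113*31+113)%997=625 -> [404, 625]
  L3: h(404,625)=(404*31+625)%997=188 -> [188]
  root = 188 != target 69
Candidate A produces the target root.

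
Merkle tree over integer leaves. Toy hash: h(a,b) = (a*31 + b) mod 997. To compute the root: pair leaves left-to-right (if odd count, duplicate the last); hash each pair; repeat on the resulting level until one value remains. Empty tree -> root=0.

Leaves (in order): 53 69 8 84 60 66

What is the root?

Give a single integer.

L0: [53, 69, 8, 84, 60, 66]
L1: h(53,69)=(53*31+69)%997=715 h(8,84)=(8*31+84)%997=332 h(60,66)=(60*31+66)%997=929 -> [715, 332, 929]
L2: h(715,332)=(715*31+332)%997=563 h(929,929)=(929*31+929)%997=815 -> [563, 815]
L3: h(563,815)=(563*31+815)%997=322 -> [322]

Answer: 322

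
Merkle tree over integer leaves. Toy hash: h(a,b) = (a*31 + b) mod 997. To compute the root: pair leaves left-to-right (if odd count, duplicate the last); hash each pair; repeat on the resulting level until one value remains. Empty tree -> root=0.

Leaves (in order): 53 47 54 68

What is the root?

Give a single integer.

Answer: 294

Derivation:
L0: [53, 47, 54, 68]
L1: h(53,47)=(53*31+47)%997=693 h(54,68)=(54*31+68)%997=745 -> [693, 745]
L2: h(693,745)=(693*31+745)%997=294 -> [294]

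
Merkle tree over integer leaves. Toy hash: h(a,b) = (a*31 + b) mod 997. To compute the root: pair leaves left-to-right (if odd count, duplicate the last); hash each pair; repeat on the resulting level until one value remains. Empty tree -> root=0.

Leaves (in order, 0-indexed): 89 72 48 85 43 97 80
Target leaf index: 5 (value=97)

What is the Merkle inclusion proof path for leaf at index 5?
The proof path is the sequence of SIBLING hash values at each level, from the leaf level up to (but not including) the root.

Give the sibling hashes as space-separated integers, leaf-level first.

Answer: 43 566 601

Derivation:
L0 (leaves): [89, 72, 48, 85, 43, 97, 80], target index=5
L1: h(89,72)=(89*31+72)%997=837 [pair 0] h(48,85)=(48*31+85)%997=576 [pair 1] h(43,97)=(43*31+97)%997=433 [pair 2] h(80,80)=(80*31+80)%997=566 [pair 3] -> [837, 576, 433, 566]
  Sibling for proof at L0: 43
L2: h(837,576)=(837*31+576)%997=601 [pair 0] h(433,566)=(433*31+566)%997=31 [pair 1] -> [601, 31]
  Sibling for proof at L1: 566
L3: h(601,31)=(601*31+31)%997=716 [pair 0] -> [716]
  Sibling for proof at L2: 601
Root: 716
Proof path (sibling hashes from leaf to root): [43, 566, 601]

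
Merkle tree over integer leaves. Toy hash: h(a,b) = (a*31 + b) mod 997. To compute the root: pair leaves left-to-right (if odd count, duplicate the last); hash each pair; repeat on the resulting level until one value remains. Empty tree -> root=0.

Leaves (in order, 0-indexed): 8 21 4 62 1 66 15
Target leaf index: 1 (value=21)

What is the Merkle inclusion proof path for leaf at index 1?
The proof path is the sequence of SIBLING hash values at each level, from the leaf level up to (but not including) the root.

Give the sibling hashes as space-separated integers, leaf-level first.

L0 (leaves): [8, 21, 4, 62, 1, 66, 15], target index=1
L1: h(8,21)=(8*31+21)%997=269 [pair 0] h(4,62)=(4*31+62)%997=186 [pair 1] h(1,66)=(1*31+66)%997=97 [pair 2] h(15,15)=(15*31+15)%997=480 [pair 3] -> [269, 186, 97, 480]
  Sibling for proof at L0: 8
L2: h(269,186)=(269*31+186)%997=549 [pair 0] h(97,480)=(97*31+480)%997=496 [pair 1] -> [549, 496]
  Sibling for proof at L1: 186
L3: h(549,496)=(549*31+496)%997=566 [pair 0] -> [566]
  Sibling for proof at L2: 496
Root: 566
Proof path (sibling hashes from leaf to root): [8, 186, 496]

Answer: 8 186 496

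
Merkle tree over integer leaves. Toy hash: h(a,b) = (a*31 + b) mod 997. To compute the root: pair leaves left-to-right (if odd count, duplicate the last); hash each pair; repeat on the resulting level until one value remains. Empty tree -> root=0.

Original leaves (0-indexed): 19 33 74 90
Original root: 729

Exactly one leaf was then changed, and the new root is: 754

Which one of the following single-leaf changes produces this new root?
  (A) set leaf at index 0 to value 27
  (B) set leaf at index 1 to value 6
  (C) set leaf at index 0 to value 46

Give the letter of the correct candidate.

Original leaves: [19, 33, 74, 90]
Target new root: 754
Try each candidate change and compute the resulting root:
Candidate A: set leaf[0] = 27 -> leaves = [27, 33, 74, 90]
  L0: [27, 33, 74, 90]
  L1: h(27,33)=(27*31+33)%997=870 h(74,90)=(74*31+90)%997=390 -> [870, 390]
  L2: h(870,390)=(870*31+390)%997=441 -> [441]
  root = 441 != target 754
Candidate B: set leaf[1] = 6 -> leaves = [19, 6, 74, 90]
  L0: [19, 6, 74, 90]
  L1: h(19,6)=(19*31+6)%997=595 h(74,90)=(74*31+90)%997=390 -> [595, 390]
  L2: h(595,390)=(595*31+390)%997=889 -> [889]
  root = 889 != target 754
Candidate C: set leaf[0] = 46 -> leaves = [46, 33, 74, 90]
  L0: [46, 33, 74, 90]
  L1: h(46,33)=(46*31+33)%997=462 h(74,90)=(74*31+90)%997=390 -> [462, 390]
  L2: h(462,390)=(462*31+390)%997=754 -> [754]
  root = 754 == target 754  ** MATCH **
Candidate C produces the target root.

Answer: C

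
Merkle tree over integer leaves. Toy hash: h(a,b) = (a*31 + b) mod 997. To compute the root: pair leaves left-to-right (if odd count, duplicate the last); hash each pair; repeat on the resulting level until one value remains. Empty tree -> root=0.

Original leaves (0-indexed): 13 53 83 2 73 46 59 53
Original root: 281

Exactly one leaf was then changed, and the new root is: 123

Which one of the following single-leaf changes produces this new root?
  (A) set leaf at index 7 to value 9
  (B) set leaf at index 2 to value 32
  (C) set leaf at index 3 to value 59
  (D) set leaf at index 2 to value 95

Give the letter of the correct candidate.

Answer: B

Derivation:
Original leaves: [13, 53, 83, 2, 73, 46, 59, 53]
Target new root: 123
Try each candidate change and compute the resulting root:
Candidate A: set leaf[7] = 9 -> leaves = [13, 53, 83, 2, 73, 46, 59, 9]
  L0: [13, 53, 83, 2, 73, 46, 59, 9]
  L1: h(13,53)=(13*31+53)%997=456 h(83,2)=(83*31+2)%997=581 h(73,46)=(73*31+46)%997=315 h(59,9)=(59*31+9)%997=841 -> [456, 581, 315, 841]
  L2: h(456,581)=(456*31+581)%997=759 h(315,841)=(315*31+841)%997=636 -> [759, 636]
  L3: h(759,636)=(759*31+636)%997=237 -> [237]
  root = 237 != target 123
Candidate B: set leaf[2] = 32 -> leaves = [13, 53, 32, 2, 73, 46, 59, 53]
  L0: [13, 53, 32, 2, 73, 46, 59, 53]
  L1: h(13,53)=(13*31+53)%997=456 h(32,2)=(32*31+2)%997=994 h(73,46)=(73*31+46)%997=315 h(59,53)=(59*31+53)%997=885 -> [456, 994, 315, 885]
  L2: h(456,994)=(456*31+994)%997=175 h(315,885)=(315*31+885)%997=680 -> [175, 680]
  L3: h(175,680)=(175*31+680)%997=123 -> [123]
  root = 123 == target 123  ** MATCH **
Candidate C: set leaf[3] = 59 -> leaves = [13, 53, 83, 59, 73, 46, 59, 53]
  L0: [13, 53, 83, 59, 73, 46, 59, 53]
  L1: h(13,53)=(13*31+53)%997=456 h(83,59)=(83*31+59)%997=638 h(73,46)=(73*31+46)%997=315 h(59,53)=(59*31+53)%997=885 -> [456, 638, 315, 885]
  L2: h(456,638)=(456*31+638)%997=816 h(315,885)=(315*31+885)%997=680 -> [816, 680]
  L3: h(816,680)=(816*31+680)%997=54 -> [54]
  root = 54 != target 123
Candidate D: set leaf[2] = 95 -> leaves = [13, 53, 95, 2, 73, 46, 59, 53]
  L0: [13, 53, 95, 2, 73, 46, 59, 53]
  L1: h(13,53)=(13*31+53)%997=456 h(95,2)=(95*31+2)%997=953 h(73,46)=(73*31+46)%997=315 h(59,53)=(59*31+53)%997=885 -> [456, 953, 315, 885]
  L2: h(456,953)=(456*31+953)%997=134 h(315,885)=(315*31+885)%997=680 -> [134, 680]
  L3: h(134,680)=(134*31+680)%997=846 -> [846]
  root = 846 != target 123
Candidate B produces the target root.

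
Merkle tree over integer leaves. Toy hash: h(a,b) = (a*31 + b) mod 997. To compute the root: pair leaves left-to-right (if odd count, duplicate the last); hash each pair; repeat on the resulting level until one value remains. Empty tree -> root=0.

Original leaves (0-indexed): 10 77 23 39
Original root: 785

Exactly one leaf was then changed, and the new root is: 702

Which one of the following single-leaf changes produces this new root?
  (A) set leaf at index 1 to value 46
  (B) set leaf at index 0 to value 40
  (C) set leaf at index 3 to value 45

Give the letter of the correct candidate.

Original leaves: [10, 77, 23, 39]
Target new root: 702
Try each candidate change and compute the resulting root:
Candidate A: set leaf[1] = 46 -> leaves = [10, 46, 23, 39]
  L0: [10, 46, 23, 39]
  L1: h(10,46)=(10*31+46)%997=356 h(23,39)=(23*31+39)%997=752 -> [356, 752]
  L2: h(356,752)=(356*31+752)%997=821 -> [821]
  root = 821 != target 702
Candidate B: set leaf[0] = 40 -> leaves = [40, 77, 23, 39]
  L0: [40, 77, 23, 39]
  L1: h(40,77)=(40*31+77)%997=320 h(23,39)=(23*31+39)%997=752 -> [320, 752]
  L2: h(320,752)=(320*31+752)%997=702 -> [702]
  root = 702 == target 702  ** MATCH **
Candidate C: set leaf[3] = 45 -> leaves = [10, 77, 23, 45]
  L0: [10, 77, 23, 45]
  L1: h(10,77)=(10*31+77)%997=387 h(23,45)=(23*31+45)%997=758 -> [387, 758]
  L2: h(387,758)=(387*31+758)%997=791 -> [791]
  root = 791 != target 702
Candidate B produces the target root.

Answer: B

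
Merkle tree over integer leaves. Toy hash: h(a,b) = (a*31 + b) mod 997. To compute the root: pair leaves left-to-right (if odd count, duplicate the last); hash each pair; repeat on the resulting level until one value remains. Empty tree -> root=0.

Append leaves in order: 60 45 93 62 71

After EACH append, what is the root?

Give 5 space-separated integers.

After append 60 (leaves=[60]):
  L0: [60]
  root=60
After append 45 (leaves=[60, 45]):
  L0: [60, 45]
  L1: h(60,45)=(60*31+45)%997=908 -> [908]
  root=908
After append 93 (leaves=[60, 45, 93]):
  L0: [60, 45, 93]
  L1: h(60,45)=(60*31+45)%997=908 h(93,93)=(93*31+93)%997=982 -> [908, 982]
  L2: h(908,982)=(908*31+982)%997=217 -> [217]
  root=217
After append 62 (leaves=[60, 45, 93, 62]):
  L0: [60, 45, 93, 62]
  L1: h(60,45)=(60*31+45)%997=908 h(93,62)=(93*31+62)%997=951 -> [908, 951]
  L2: h(908,951)=(908*31+951)%997=186 -> [186]
  root=186
After append 71 (leaves=[60, 45, 93, 62, 71]):
  L0: [60, 45, 93, 62, 71]
  L1: h(60,45)=(60*31+45)%997=908 h(93,62)=(93*31+62)%997=951 h(71,71)=(71*31+71)%997=278 -> [908, 951, 278]
  L2: h(908,951)=(908*31+951)%997=186 h(278,278)=(278*31+278)%997=920 -> [186, 920]
  L3: h(186,920)=(186*31+920)%997=704 -> [704]
  root=704

Answer: 60 908 217 186 704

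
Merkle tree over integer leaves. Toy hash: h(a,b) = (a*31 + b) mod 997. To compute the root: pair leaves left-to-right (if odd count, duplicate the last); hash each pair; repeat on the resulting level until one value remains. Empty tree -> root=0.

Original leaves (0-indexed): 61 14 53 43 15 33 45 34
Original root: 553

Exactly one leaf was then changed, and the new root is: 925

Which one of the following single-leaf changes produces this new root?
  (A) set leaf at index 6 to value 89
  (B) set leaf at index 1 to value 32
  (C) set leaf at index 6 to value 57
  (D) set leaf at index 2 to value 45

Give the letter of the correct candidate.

Original leaves: [61, 14, 53, 43, 15, 33, 45, 34]
Target new root: 925
Try each candidate change and compute the resulting root:
Candidate A: set leaf[6] = 89 -> leaves = [61, 14, 53, 43, 15, 33, 89, 34]
  L0: [61, 14, 53, 43, 15, 33, 89, 34]
  L1: h(61,14)=(61*31+14)%997=908 h(53,43)=(53*31+43)%997=689 h(15,33)=(15*31+33)%997=498 h(89,34)=(89*31+34)%997=799 -> [908, 689, 498, 799]
  L2: h(908,689)=(908*31+689)%997=921 h(498,799)=(498*31+799)%997=285 -> [921, 285]
  L3: h(921,285)=(921*31+285)%997=920 -> [920]
  root = 920 != target 925
Candidate B: set leaf[1] = 32 -> leaves = [61, 32, 53, 43, 15, 33, 45, 34]
  L0: [61, 32, 53, 43, 15, 33, 45, 34]
  L1: h(61,32)=(61*31+32)%997=926 h(53,43)=(53*31+43)%997=689 h(15,33)=(15*31+33)%997=498 h(45,34)=(45*31+34)%997=432 -> [926, 689, 498, 432]
  L2: h(926,689)=(926*31+689)%997=482 h(498,432)=(498*31+432)%997=915 -> [482, 915]
  L3: h(482,915)=(482*31+915)%997=902 -> [902]
  root = 902 != target 925
Candidate C: set leaf[6] = 57 -> leaves = [61, 14, 53, 43, 15, 33, 57, 34]
  L0: [61, 14, 53, 43, 15, 33, 57, 34]
  L1: h(61,14)=(61*31+14)%997=908 h(53,43)=(53*31+43)%997=689 h(15,33)=(15*31+33)%997=498 h(57,34)=(57*31+34)%997=804 -> [908, 689, 498, 804]
  L2: h(908,689)=(908*31+689)%997=921 h(498,804)=(498*31+804)%997=290 -> [921, 290]
  L3: h(921,290)=(921*31+290)%997=925 -> [925]
  root = 925 == target 925  ** MATCH **
Candidate D: set leaf[2] = 45 -> leaves = [61, 14, 45, 43, 15, 33, 45, 34]
  L0: [61, 14, 45, 43, 15, 33, 45, 34]
  L1: h(61,14)=(61*31+14)%997=908 h(45,43)=(45*31+43)%997=441 h(15,33)=(15*31+33)%997=498 h(45,34)=(45*31+34)%997=432 -> [908, 441, 498, 432]
  L2: h(908,441)=(908*31+441)%997=673 h(498,432)=(498*31+432)%997=915 -> [673, 915]
  L3: h(673,915)=(673*31+915)%997=841 -> [841]
  root = 841 != target 925
Candidate C produces the target root.

Answer: C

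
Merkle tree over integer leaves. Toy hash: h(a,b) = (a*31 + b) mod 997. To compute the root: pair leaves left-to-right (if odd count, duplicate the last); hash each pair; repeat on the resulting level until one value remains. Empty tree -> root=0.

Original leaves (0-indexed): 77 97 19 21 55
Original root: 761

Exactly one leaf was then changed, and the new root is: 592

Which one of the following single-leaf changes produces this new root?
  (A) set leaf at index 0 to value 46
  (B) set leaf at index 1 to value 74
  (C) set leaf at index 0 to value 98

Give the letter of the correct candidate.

Original leaves: [77, 97, 19, 21, 55]
Target new root: 592
Try each candidate change and compute the resulting root:
Candidate A: set leaf[0] = 46 -> leaves = [46, 97, 19, 21, 55]
  L0: [46, 97, 19, 21, 55]
  L1: h(46,97)=(46*31+97)%997=526 h(19,21)=(19*31+21)%997=610 h(55,55)=(55*31+55)%997=763 -> [526, 610, 763]
  L2: h(526,610)=(526*31+610)%997=964 h(763,763)=(763*31+763)%997=488 -> [964, 488]
  L3: h(964,488)=(964*31+488)%997=462 -> [462]
  root = 462 != target 592
Candidate B: set leaf[1] = 74 -> leaves = [77, 74, 19, 21, 55]
  L0: [77, 74, 19, 21, 55]
  L1: h(77,74)=(77*31+74)%997=467 h(19,21)=(19*31+21)%997=610 h(55,55)=(55*31+55)%997=763 -> [467, 610, 763]
  L2: h(467,610)=(467*31+610)%997=132 h(763,763)=(763*31+763)%997=488 -> [132, 488]
  L3: h(132,488)=(132*31+488)%997=592 -> [592]
  root = 592 == target 592  ** MATCH **
Candidate C: set leaf[0] = 98 -> leaves = [98, 97, 19, 21, 55]
  L0: [98, 97, 19, 21, 55]
  L1: h(98,97)=(98*31+97)%997=144 h(19,21)=(19*31+21)%997=610 h(55,55)=(55*31+55)%997=763 -> [144, 610, 763]
  L2: h(144,610)=(144*31+610)%997=89 h(763,763)=(763*31+763)%997=488 -> [89, 488]
  L3: h(89,488)=(89*31+488)%997=256 -> [256]
  root = 256 != target 592
Candidate B produces the target root.

Answer: B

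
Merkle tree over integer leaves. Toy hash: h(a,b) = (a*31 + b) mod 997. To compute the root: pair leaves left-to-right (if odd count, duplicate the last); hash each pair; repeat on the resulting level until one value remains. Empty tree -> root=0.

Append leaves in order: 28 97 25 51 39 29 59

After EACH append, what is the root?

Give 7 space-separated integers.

After append 28 (leaves=[28]):
  L0: [28]
  root=28
After append 97 (leaves=[28, 97]):
  L0: [28, 97]
  L1: h(28,97)=(28*31+97)%997=965 -> [965]
  root=965
After append 25 (leaves=[28, 97, 25]):
  L0: [28, 97, 25]
  L1: h(28,97)=(28*31+97)%997=965 h(25,25)=(25*31+25)%997=800 -> [965, 800]
  L2: h(965,800)=(965*31+800)%997=805 -> [805]
  root=805
After append 51 (leaves=[28, 97, 25, 51]):
  L0: [28, 97, 25, 51]
  L1: h(28,97)=(28*31+97)%997=965 h(25,51)=(25*31+51)%997=826 -> [965, 826]
  L2: h(965,826)=(965*31+826)%997=831 -> [831]
  root=831
After append 39 (leaves=[28, 97, 25, 51, 39]):
  L0: [28, 97, 25, 51, 39]
  L1: h(28,97)=(28*31+97)%997=965 h(25,51)=(25*31+51)%997=826 h(39,39)=(39*31+39)%997=251 -> [965, 826, 251]
  L2: h(965,826)=(965*31+826)%997=831 h(251,251)=(251*31+251)%997=56 -> [831, 56]
  L3: h(831,56)=(831*31+56)%997=892 -> [892]
  root=892
After append 29 (leaves=[28, 97, 25, 51, 39, 29]):
  L0: [28, 97, 25, 51, 39, 29]
  L1: h(28,97)=(28*31+97)%997=965 h(25,51)=(25*31+51)%997=826 h(39,29)=(39*31+29)%997=241 -> [965, 826, 241]
  L2: h(965,826)=(965*31+826)%997=831 h(241,241)=(241*31+241)%997=733 -> [831, 733]
  L3: h(831,733)=(831*31+733)%997=572 -> [572]
  root=572
After append 59 (leaves=[28, 97, 25, 51, 39, 29, 59]):
  L0: [28, 97, 25, 51, 39, 29, 59]
  L1: h(28,97)=(28*31+97)%997=965 h(25,51)=(25*31+51)%997=826 h(39,29)=(39*31+29)%997=241 h(59,59)=(59*31+59)%997=891 -> [965, 826, 241, 891]
  L2: h(965,826)=(965*31+826)%997=831 h(241,891)=(241*31+891)%997=386 -> [831, 386]
  L3: h(831,386)=(831*31+386)%997=225 -> [225]
  root=225

Answer: 28 965 805 831 892 572 225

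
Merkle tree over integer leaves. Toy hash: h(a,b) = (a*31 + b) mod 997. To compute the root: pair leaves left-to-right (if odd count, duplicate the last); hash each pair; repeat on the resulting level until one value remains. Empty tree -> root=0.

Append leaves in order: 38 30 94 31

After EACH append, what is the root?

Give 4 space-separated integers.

After append 38 (leaves=[38]):
  L0: [38]
  root=38
After append 30 (leaves=[38, 30]):
  L0: [38, 30]
  L1: h(38,30)=(38*31+30)%997=211 -> [211]
  root=211
After append 94 (leaves=[38, 30, 94]):
  L0: [38, 30, 94]
  L1: h(38,30)=(38*31+30)%997=211 h(94,94)=(94*31+94)%997=17 -> [211, 17]
  L2: h(211,17)=(211*31+17)%997=576 -> [576]
  root=576
After append 31 (leaves=[38, 30, 94, 31]):
  L0: [38, 30, 94, 31]
  L1: h(38,30)=(38*31+30)%997=211 h(94,31)=(94*31+31)%997=951 -> [211, 951]
  L2: h(211,951)=(211*31+951)%997=513 -> [513]
  root=513

Answer: 38 211 576 513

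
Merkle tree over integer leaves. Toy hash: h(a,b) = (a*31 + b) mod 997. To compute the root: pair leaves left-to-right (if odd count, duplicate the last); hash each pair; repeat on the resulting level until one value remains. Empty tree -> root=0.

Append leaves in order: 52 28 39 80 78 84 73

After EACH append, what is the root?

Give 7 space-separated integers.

Answer: 52 643 244 285 971 166 0

Derivation:
After append 52 (leaves=[52]):
  L0: [52]
  root=52
After append 28 (leaves=[52, 28]):
  L0: [52, 28]
  L1: h(52,28)=(52*31+28)%997=643 -> [643]
  root=643
After append 39 (leaves=[52, 28, 39]):
  L0: [52, 28, 39]
  L1: h(52,28)=(52*31+28)%997=643 h(39,39)=(39*31+39)%997=251 -> [643, 251]
  L2: h(643,251)=(643*31+251)%997=244 -> [244]
  root=244
After append 80 (leaves=[52, 28, 39, 80]):
  L0: [52, 28, 39, 80]
  L1: h(52,28)=(52*31+28)%997=643 h(39,80)=(39*31+80)%997=292 -> [643, 292]
  L2: h(643,292)=(643*31+292)%997=285 -> [285]
  root=285
After append 78 (leaves=[52, 28, 39, 80, 78]):
  L0: [52, 28, 39, 80, 78]
  L1: h(52,28)=(52*31+28)%997=643 h(39,80)=(39*31+80)%997=292 h(78,78)=(78*31+78)%997=502 -> [643, 292, 502]
  L2: h(643,292)=(643*31+292)%997=285 h(502,502)=(502*31+502)%997=112 -> [285, 112]
  L3: h(285,112)=(285*31+112)%997=971 -> [971]
  root=971
After append 84 (leaves=[52, 28, 39, 80, 78, 84]):
  L0: [52, 28, 39, 80, 78, 84]
  L1: h(52,28)=(52*31+28)%997=643 h(39,80)=(39*31+80)%997=292 h(78,84)=(78*31+84)%997=508 -> [643, 292, 508]
  L2: h(643,292)=(643*31+292)%997=285 h(508,508)=(508*31+508)%997=304 -> [285, 304]
  L3: h(285,304)=(285*31+304)%997=166 -> [166]
  root=166
After append 73 (leaves=[52, 28, 39, 80, 78, 84, 73]):
  L0: [52, 28, 39, 80, 78, 84, 73]
  L1: h(52,28)=(52*31+28)%997=643 h(39,80)=(39*31+80)%997=292 h(78,84)=(78*31+84)%997=508 h(73,73)=(73*31+73)%997=342 -> [643, 292, 508, 342]
  L2: h(643,292)=(643*31+292)%997=285 h(508,342)=(508*31+342)%997=138 -> [285, 138]
  L3: h(285,138)=(285*31+138)%997=0 -> [0]
  root=0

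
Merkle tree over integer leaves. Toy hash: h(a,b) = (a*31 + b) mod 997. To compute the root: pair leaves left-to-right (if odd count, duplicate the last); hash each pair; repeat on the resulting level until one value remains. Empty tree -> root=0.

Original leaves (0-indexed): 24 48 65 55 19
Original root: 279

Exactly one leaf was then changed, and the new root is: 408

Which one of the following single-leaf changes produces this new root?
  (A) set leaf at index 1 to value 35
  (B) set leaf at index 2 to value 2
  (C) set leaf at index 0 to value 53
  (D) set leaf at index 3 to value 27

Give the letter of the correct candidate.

Answer: D

Derivation:
Original leaves: [24, 48, 65, 55, 19]
Target new root: 408
Try each candidate change and compute the resulting root:
Candidate A: set leaf[1] = 35 -> leaves = [24, 35, 65, 55, 19]
  L0: [24, 35, 65, 55, 19]
  L1: h(24,35)=(24*31+35)%997=779 h(65,55)=(65*31+55)%997=76 h(19,19)=(19*31+19)%997=608 -> [779, 76, 608]
  L2: h(779,76)=(779*31+76)%997=297 h(608,608)=(608*31+608)%997=513 -> [297, 513]
  L3: h(297,513)=(297*31+513)%997=747 -> [747]
  root = 747 != target 408
Candidate B: set leaf[2] = 2 -> leaves = [24, 48, 2, 55, 19]
  L0: [24, 48, 2, 55, 19]
  L1: h(24,48)=(24*31+48)%997=792 h(2,55)=(2*31+55)%997=117 h(19,19)=(19*31+19)%997=608 -> [792, 117, 608]
  L2: h(792,117)=(792*31+117)%997=741 h(608,608)=(608*31+608)%997=513 -> [741, 513]
  L3: h(741,513)=(741*31+513)%997=553 -> [553]
  root = 553 != target 408
Candidate C: set leaf[0] = 53 -> leaves = [53, 48, 65, 55, 19]
  L0: [53, 48, 65, 55, 19]
  L1: h(53,48)=(53*31+48)%997=694 h(65,55)=(65*31+55)%997=76 h(19,19)=(19*31+19)%997=608 -> [694, 76, 608]
  L2: h(694,76)=(694*31+76)%997=653 h(608,608)=(608*31+608)%997=513 -> [653, 513]
  L3: h(653,513)=(653*31+513)%997=816 -> [816]
  root = 816 != target 408
Candidate D: set leaf[3] = 27 -> leaves = [24, 48, 65, 27, 19]
  L0: [24, 48, 65, 27, 19]
  L1: h(24,48)=(24*31+48)%997=792 h(65,27)=(65*31+27)%997=48 h(19,19)=(19*31+19)%997=608 -> [792, 48, 608]
  L2: h(792,48)=(792*31+48)%997=672 h(608,608)=(608*31+608)%997=513 -> [672, 513]
  L3: h(672,513)=(672*31+513)%997=408 -> [408]
  root = 408 == target 408  ** MATCH **
Candidate D produces the target root.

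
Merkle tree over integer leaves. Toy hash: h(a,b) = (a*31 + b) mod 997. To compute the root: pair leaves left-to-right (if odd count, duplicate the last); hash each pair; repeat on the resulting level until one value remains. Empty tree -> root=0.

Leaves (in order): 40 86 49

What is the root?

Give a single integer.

L0: [40, 86, 49]
L1: h(40,86)=(40*31+86)%997=329 h(49,49)=(49*31+49)%997=571 -> [329, 571]
L2: h(329,571)=(329*31+571)%997=800 -> [800]

Answer: 800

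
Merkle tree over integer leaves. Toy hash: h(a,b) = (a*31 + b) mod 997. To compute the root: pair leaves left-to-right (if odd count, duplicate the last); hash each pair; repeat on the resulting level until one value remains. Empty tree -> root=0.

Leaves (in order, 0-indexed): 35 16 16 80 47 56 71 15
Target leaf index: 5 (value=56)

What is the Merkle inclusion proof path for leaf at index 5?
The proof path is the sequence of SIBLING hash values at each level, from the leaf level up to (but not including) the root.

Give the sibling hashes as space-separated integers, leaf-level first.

L0 (leaves): [35, 16, 16, 80, 47, 56, 71, 15], target index=5
L1: h(35,16)=(35*31+16)%997=104 [pair 0] h(16,80)=(16*31+80)%997=576 [pair 1] h(47,56)=(47*31+56)%997=516 [pair 2] h(71,15)=(71*31+15)%997=222 [pair 3] -> [104, 576, 516, 222]
  Sibling for proof at L0: 47
L2: h(104,576)=(104*31+576)%997=809 [pair 0] h(516,222)=(516*31+222)%997=266 [pair 1] -> [809, 266]
  Sibling for proof at L1: 222
L3: h(809,266)=(809*31+266)%997=420 [pair 0] -> [420]
  Sibling for proof at L2: 809
Root: 420
Proof path (sibling hashes from leaf to root): [47, 222, 809]

Answer: 47 222 809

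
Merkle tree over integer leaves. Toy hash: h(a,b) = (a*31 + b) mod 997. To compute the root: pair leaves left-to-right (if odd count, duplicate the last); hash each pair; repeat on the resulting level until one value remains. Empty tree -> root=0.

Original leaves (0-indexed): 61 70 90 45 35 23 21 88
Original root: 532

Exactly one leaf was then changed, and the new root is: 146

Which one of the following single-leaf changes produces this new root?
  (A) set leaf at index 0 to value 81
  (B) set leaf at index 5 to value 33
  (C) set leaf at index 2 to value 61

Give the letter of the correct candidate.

Original leaves: [61, 70, 90, 45, 35, 23, 21, 88]
Target new root: 146
Try each candidate change and compute the resulting root:
Candidate A: set leaf[0] = 81 -> leaves = [81, 70, 90, 45, 35, 23, 21, 88]
  L0: [81, 70, 90, 45, 35, 23, 21, 88]
  L1: h(81,70)=(81*31+70)%997=587 h(90,45)=(90*31+45)%997=841 h(35,23)=(35*31+23)%997=111 h(21,88)=(21*31+88)%997=739 -> [587, 841, 111, 739]
  L2: h(587,841)=(587*31+841)%997=95 h(111,739)=(111*31+739)%997=192 -> [95, 192]
  L3: h(95,192)=(95*31+192)%997=146 -> [146]
  root = 146 == target 146  ** MATCH **
Candidate B: set leaf[5] = 33 -> leaves = [61, 70, 90, 45, 35, 33, 21, 88]
  L0: [61, 70, 90, 45, 35, 33, 21, 88]
  L1: h(61,70)=(61*31+70)%997=964 h(90,45)=(90*31+45)%997=841 h(35,33)=(35*31+33)%997=121 h(21,88)=(21*31+88)%997=739 -> [964, 841, 121, 739]
  L2: h(964,841)=(964*31+841)%997=815 h(121,739)=(121*31+739)%997=502 -> [815, 502]
  L3: h(815,502)=(815*31+502)%997=842 -> [842]
  root = 842 != target 146
Candidate C: set leaf[2] = 61 -> leaves = [61, 70, 61, 45, 35, 23, 21, 88]
  L0: [61, 70, 61, 45, 35, 23, 21, 88]
  L1: h(61,70)=(61*31+70)%997=964 h(61,45)=(61*31+45)%997=939 h(35,23)=(35*31+23)%997=111 h(21,88)=(21*31+88)%997=739 -> [964, 939, 111, 739]
  L2: h(964,939)=(964*31+939)%997=913 h(111,739)=(111*31+739)%997=192 -> [913, 192]
  L3: h(913,192)=(913*31+192)%997=579 -> [579]
  root = 579 != target 146
Candidate A produces the target root.

Answer: A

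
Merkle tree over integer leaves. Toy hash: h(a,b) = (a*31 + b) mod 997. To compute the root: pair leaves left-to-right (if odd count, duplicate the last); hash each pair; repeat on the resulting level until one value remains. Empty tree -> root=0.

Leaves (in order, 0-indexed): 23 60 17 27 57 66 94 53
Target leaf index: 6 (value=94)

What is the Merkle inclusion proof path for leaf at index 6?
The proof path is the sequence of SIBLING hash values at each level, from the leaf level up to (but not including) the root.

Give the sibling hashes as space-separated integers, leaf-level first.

L0 (leaves): [23, 60, 17, 27, 57, 66, 94, 53], target index=6
L1: h(23,60)=(23*31+60)%997=773 [pair 0] h(17,27)=(17*31+27)%997=554 [pair 1] h(57,66)=(57*31+66)%997=836 [pair 2] h(94,53)=(94*31+53)%997=973 [pair 3] -> [773, 554, 836, 973]
  Sibling for proof at L0: 53
L2: h(773,554)=(773*31+554)%997=589 [pair 0] h(836,973)=(836*31+973)%997=967 [pair 1] -> [589, 967]
  Sibling for proof at L1: 836
L3: h(589,967)=(589*31+967)%997=283 [pair 0] -> [283]
  Sibling for proof at L2: 589
Root: 283
Proof path (sibling hashes from leaf to root): [53, 836, 589]

Answer: 53 836 589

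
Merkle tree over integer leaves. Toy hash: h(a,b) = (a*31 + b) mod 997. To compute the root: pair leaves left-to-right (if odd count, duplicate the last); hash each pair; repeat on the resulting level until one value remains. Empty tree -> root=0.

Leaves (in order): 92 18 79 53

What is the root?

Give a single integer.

L0: [92, 18, 79, 53]
L1: h(92,18)=(92*31+18)%997=876 h(79,53)=(79*31+53)%997=508 -> [876, 508]
L2: h(876,508)=(876*31+508)%997=745 -> [745]

Answer: 745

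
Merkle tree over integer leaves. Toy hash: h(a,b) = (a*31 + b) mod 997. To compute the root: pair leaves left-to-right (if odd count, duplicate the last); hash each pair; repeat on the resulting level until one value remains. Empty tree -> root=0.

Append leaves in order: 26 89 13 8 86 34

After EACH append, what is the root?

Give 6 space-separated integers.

Answer: 26 895 245 240 789 122

Derivation:
After append 26 (leaves=[26]):
  L0: [26]
  root=26
After append 89 (leaves=[26, 89]):
  L0: [26, 89]
  L1: h(26,89)=(26*31+89)%997=895 -> [895]
  root=895
After append 13 (leaves=[26, 89, 13]):
  L0: [26, 89, 13]
  L1: h(26,89)=(26*31+89)%997=895 h(13,13)=(13*31+13)%997=416 -> [895, 416]
  L2: h(895,416)=(895*31+416)%997=245 -> [245]
  root=245
After append 8 (leaves=[26, 89, 13, 8]):
  L0: [26, 89, 13, 8]
  L1: h(26,89)=(26*31+89)%997=895 h(13,8)=(13*31+8)%997=411 -> [895, 411]
  L2: h(895,411)=(895*31+411)%997=240 -> [240]
  root=240
After append 86 (leaves=[26, 89, 13, 8, 86]):
  L0: [26, 89, 13, 8, 86]
  L1: h(26,89)=(26*31+89)%997=895 h(13,8)=(13*31+8)%997=411 h(86,86)=(86*31+86)%997=758 -> [895, 411, 758]
  L2: h(895,411)=(895*31+411)%997=240 h(758,758)=(758*31+758)%997=328 -> [240, 328]
  L3: h(240,328)=(240*31+328)%997=789 -> [789]
  root=789
After append 34 (leaves=[26, 89, 13, 8, 86, 34]):
  L0: [26, 89, 13, 8, 86, 34]
  L1: h(26,89)=(26*31+89)%997=895 h(13,8)=(13*31+8)%997=411 h(86,34)=(86*31+34)%997=706 -> [895, 411, 706]
  L2: h(895,411)=(895*31+411)%997=240 h(706,706)=(706*31+706)%997=658 -> [240, 658]
  L3: h(240,658)=(240*31+658)%997=122 -> [122]
  root=122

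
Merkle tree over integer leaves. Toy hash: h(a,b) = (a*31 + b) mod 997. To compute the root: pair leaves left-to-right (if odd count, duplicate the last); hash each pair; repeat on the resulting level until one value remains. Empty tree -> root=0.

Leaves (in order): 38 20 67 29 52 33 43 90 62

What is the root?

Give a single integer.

Answer: 540

Derivation:
L0: [38, 20, 67, 29, 52, 33, 43, 90, 62]
L1: h(38,20)=(38*31+20)%997=201 h(67,29)=(67*31+29)%997=112 h(52,33)=(52*31+33)%997=648 h(43,90)=(43*31+90)%997=426 h(62,62)=(62*31+62)%997=987 -> [201, 112, 648, 426, 987]
L2: h(201,112)=(201*31+112)%997=361 h(648,426)=(648*31+426)%997=574 h(987,987)=(987*31+987)%997=677 -> [361, 574, 677]
L3: h(361,574)=(361*31+574)%997=798 h(677,677)=(677*31+677)%997=727 -> [798, 727]
L4: h(798,727)=(798*31+727)%997=540 -> [540]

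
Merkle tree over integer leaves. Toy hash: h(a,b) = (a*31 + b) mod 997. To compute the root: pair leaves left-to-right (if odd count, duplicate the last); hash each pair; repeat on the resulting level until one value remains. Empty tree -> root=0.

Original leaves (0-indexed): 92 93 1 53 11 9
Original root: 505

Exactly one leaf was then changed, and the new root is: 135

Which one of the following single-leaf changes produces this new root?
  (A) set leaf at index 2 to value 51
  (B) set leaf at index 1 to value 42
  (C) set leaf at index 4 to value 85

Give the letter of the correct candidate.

Original leaves: [92, 93, 1, 53, 11, 9]
Target new root: 135
Try each candidate change and compute the resulting root:
Candidate A: set leaf[2] = 51 -> leaves = [92, 93, 51, 53, 11, 9]
  L0: [92, 93, 51, 53, 11, 9]
  L1: h(92,93)=(92*31+93)%997=951 h(51,53)=(51*31+53)%997=637 h(11,9)=(11*31+9)%997=350 -> [951, 637, 350]
  L2: h(951,637)=(951*31+637)%997=208 h(350,350)=(350*31+350)%997=233 -> [208, 233]
  L3: h(208,233)=(208*31+233)%997=699 -> [699]
  root = 699 != target 135
Candidate B: set leaf[1] = 42 -> leaves = [92, 42, 1, 53, 11, 9]
  L0: [92, 42, 1, 53, 11, 9]
  L1: h(92,42)=(92*31+42)%997=900 h(1,53)=(1*31+53)%997=84 h(11,9)=(11*31+9)%997=350 -> [900, 84, 350]
  L2: h(900,84)=(900*31+84)%997=68 h(350,350)=(350*31+350)%997=233 -> [68, 233]
  L3: h(68,233)=(68*31+233)%997=347 -> [347]
  root = 347 != target 135
Candidate C: set leaf[4] = 85 -> leaves = [92, 93, 1, 53, 85, 9]
  L0: [92, 93, 1, 53, 85, 9]
  L1: h(92,93)=(92*31+93)%997=951 h(1,53)=(1*31+53)%997=84 h(85,9)=(85*31+9)%997=650 -> [951, 84, 650]
  L2: h(951,84)=(951*31+84)%997=652 h(650,650)=(650*31+650)%997=860 -> [652, 860]
  L3: h(652,860)=(652*31+860)%997=135 -> [135]
  root = 135 == target 135  ** MATCH **
Candidate C produces the target root.

Answer: C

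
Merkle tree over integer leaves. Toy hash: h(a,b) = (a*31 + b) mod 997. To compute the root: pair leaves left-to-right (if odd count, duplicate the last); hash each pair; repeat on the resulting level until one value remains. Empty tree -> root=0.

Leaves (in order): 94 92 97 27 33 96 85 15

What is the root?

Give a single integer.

Answer: 246

Derivation:
L0: [94, 92, 97, 27, 33, 96, 85, 15]
L1: h(94,92)=(94*31+92)%997=15 h(97,27)=(97*31+27)%997=43 h(33,96)=(33*31+96)%997=122 h(85,15)=(85*31+15)%997=656 -> [15, 43, 122, 656]
L2: h(15,43)=(15*31+43)%997=508 h(122,656)=(122*31+656)%997=450 -> [508, 450]
L3: h(508,450)=(508*31+450)%997=246 -> [246]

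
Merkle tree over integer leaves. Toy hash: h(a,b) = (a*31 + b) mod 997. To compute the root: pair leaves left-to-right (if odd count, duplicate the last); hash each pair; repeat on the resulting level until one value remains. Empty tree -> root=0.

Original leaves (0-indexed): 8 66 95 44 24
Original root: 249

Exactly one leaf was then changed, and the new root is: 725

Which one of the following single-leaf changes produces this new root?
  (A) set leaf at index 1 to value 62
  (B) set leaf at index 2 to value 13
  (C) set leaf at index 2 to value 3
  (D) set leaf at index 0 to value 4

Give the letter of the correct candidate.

Original leaves: [8, 66, 95, 44, 24]
Target new root: 725
Try each candidate change and compute the resulting root:
Candidate A: set leaf[1] = 62 -> leaves = [8, 62, 95, 44, 24]
  L0: [8, 62, 95, 44, 24]
  L1: h(8,62)=(8*31+62)%997=310 h(95,44)=(95*31+44)%997=995 h(24,24)=(24*31+24)%997=768 -> [310, 995, 768]
  L2: h(310,995)=(310*31+995)%997=635 h(768,768)=(768*31+768)%997=648 -> [635, 648]
  L3: h(635,648)=(635*31+648)%997=393 -> [393]
  root = 393 != target 725
Candidate B: set leaf[2] = 13 -> leaves = [8, 66, 13, 44, 24]
  L0: [8, 66, 13, 44, 24]
  L1: h(8,66)=(8*31+66)%997=314 h(13,44)=(13*31+44)%997=447 h(24,24)=(24*31+24)%997=768 -> [314, 447, 768]
  L2: h(314,447)=(314*31+447)%997=211 h(768,768)=(768*31+768)%997=648 -> [211, 648]
  L3: h(211,648)=(211*31+648)%997=210 -> [210]
  root = 210 != target 725
Candidate C: set leaf[2] = 3 -> leaves = [8, 66, 3, 44, 24]
  L0: [8, 66, 3, 44, 24]
  L1: h(8,66)=(8*31+66)%997=314 h(3,44)=(3*31+44)%997=137 h(24,24)=(24*31+24)%997=768 -> [314, 137, 768]
  L2: h(314,137)=(314*31+137)%997=898 h(768,768)=(768*31+768)%997=648 -> [898, 648]
  L3: h(898,648)=(898*31+648)%997=570 -> [570]
  root = 570 != target 725
Candidate D: set leaf[0] = 4 -> leaves = [4, 66, 95, 44, 24]
  L0: [4, 66, 95, 44, 24]
  L1: h(4,66)=(4*31+66)%997=190 h(95,44)=(95*31+44)%997=995 h(24,24)=(24*31+24)%997=768 -> [190, 995, 768]
  L2: h(190,995)=(190*31+995)%997=903 h(768,768)=(768*31+768)%997=648 -> [903, 648]
  L3: h(903,648)=(903*31+648)%997=725 -> [725]
  root = 725 == target 725  ** MATCH **
Candidate D produces the target root.

Answer: D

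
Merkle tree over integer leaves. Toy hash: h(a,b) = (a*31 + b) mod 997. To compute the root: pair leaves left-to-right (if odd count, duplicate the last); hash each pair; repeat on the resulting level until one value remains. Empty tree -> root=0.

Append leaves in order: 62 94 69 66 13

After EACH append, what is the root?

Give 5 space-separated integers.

Answer: 62 22 896 893 118

Derivation:
After append 62 (leaves=[62]):
  L0: [62]
  root=62
After append 94 (leaves=[62, 94]):
  L0: [62, 94]
  L1: h(62,94)=(62*31+94)%997=22 -> [22]
  root=22
After append 69 (leaves=[62, 94, 69]):
  L0: [62, 94, 69]
  L1: h(62,94)=(62*31+94)%997=22 h(69,69)=(69*31+69)%997=214 -> [22, 214]
  L2: h(22,214)=(22*31+214)%997=896 -> [896]
  root=896
After append 66 (leaves=[62, 94, 69, 66]):
  L0: [62, 94, 69, 66]
  L1: h(62,94)=(62*31+94)%997=22 h(69,66)=(69*31+66)%997=211 -> [22, 211]
  L2: h(22,211)=(22*31+211)%997=893 -> [893]
  root=893
After append 13 (leaves=[62, 94, 69, 66, 13]):
  L0: [62, 94, 69, 66, 13]
  L1: h(62,94)=(62*31+94)%997=22 h(69,66)=(69*31+66)%997=211 h(13,13)=(13*31+13)%997=416 -> [22, 211, 416]
  L2: h(22,211)=(22*31+211)%997=893 h(416,416)=(416*31+416)%997=351 -> [893, 351]
  L3: h(893,351)=(893*31+351)%997=118 -> [118]
  root=118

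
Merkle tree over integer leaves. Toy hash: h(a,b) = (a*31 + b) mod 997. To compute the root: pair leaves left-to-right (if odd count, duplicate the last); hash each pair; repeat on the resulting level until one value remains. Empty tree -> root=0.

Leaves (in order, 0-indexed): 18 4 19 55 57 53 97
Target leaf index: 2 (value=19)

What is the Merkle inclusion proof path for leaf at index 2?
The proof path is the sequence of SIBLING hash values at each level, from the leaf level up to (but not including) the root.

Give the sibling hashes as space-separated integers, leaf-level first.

L0 (leaves): [18, 4, 19, 55, 57, 53, 97], target index=2
L1: h(18,4)=(18*31+4)%997=562 [pair 0] h(19,55)=(19*31+55)%997=644 [pair 1] h(57,53)=(57*31+53)%997=823 [pair 2] h(97,97)=(97*31+97)%997=113 [pair 3] -> [562, 644, 823, 113]
  Sibling for proof at L0: 55
L2: h(562,644)=(562*31+644)%997=120 [pair 0] h(823,113)=(823*31+113)%997=701 [pair 1] -> [120, 701]
  Sibling for proof at L1: 562
L3: h(120,701)=(120*31+701)%997=433 [pair 0] -> [433]
  Sibling for proof at L2: 701
Root: 433
Proof path (sibling hashes from leaf to root): [55, 562, 701]

Answer: 55 562 701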